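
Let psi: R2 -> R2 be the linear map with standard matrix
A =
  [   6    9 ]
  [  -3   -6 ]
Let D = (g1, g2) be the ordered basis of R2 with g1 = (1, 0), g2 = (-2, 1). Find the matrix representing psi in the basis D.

[[0, -3], [-3, 0]]

Let P have columns g1, g2. Then [psi]_D = P^(-1) A P.
Here det P = 1, so P^(-1) is integer; computing A P first and then P^(-1)(A P) gives [[0, -3], [-3, 0]].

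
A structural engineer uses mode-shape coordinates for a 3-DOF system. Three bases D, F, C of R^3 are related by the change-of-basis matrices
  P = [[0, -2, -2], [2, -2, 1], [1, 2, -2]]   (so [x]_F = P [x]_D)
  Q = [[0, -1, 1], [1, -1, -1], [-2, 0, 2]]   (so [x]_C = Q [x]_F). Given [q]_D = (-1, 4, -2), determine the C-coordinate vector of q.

First [q]_F = P [q]_D = (-4, -12, 11).
Then [q]_C = Q [q]_F = (23, -3, 30).

(23, -3, 30)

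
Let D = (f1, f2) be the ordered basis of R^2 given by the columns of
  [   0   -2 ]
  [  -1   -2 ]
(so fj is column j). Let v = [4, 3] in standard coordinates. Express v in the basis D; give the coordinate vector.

[1, -2]

We seek scalars with c_1 f1 + c_2 f2 = v; equivalently solve M c = v where the columns of M are f1, f2.
System: 0c_1 - 2c_2 = 4, -c_1 - 2c_2 = 3; solving gives c_1 = 1, c_2 = -2.
Check: f1 - 2f2 = [4, 3].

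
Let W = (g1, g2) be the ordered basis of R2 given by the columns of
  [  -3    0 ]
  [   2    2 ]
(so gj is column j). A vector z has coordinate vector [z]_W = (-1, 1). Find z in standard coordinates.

z = M [z]_W, where M has columns g1, g2.
Carrying out the matrix-vector product, z = (3, 0).

(3, 0)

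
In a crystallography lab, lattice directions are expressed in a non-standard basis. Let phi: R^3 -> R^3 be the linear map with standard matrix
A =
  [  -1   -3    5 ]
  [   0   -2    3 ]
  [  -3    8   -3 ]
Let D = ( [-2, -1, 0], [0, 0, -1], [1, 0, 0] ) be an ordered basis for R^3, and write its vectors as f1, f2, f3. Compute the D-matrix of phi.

The j-th column of [phi]_D is [phi(fj)]_D.
phi(f1) = A f1 = [5, 2, -2] = -2f1 + 2f2 + f3, so column 1 is [-2, 2, 1].
Repeating for f2, f3 and assembling the columns gives [[-2, 3, 0], [2, -3, 3], [1, 1, -1]].

[[-2, 3, 0], [2, -3, 3], [1, 1, -1]]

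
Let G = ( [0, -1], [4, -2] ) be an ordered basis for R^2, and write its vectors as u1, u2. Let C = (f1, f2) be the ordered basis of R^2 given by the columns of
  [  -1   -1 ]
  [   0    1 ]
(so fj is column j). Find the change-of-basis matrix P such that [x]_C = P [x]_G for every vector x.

Take x = uj: its G-coordinates are the j-th standard unit vector, so P e_j — column j of P — equals [uj]_C.
u1 = f1 - f2, giving column 1 = [1, -1]; repeating for each j gives P = [[1, -2], [-1, -2]].

[[1, -2], [-1, -2]]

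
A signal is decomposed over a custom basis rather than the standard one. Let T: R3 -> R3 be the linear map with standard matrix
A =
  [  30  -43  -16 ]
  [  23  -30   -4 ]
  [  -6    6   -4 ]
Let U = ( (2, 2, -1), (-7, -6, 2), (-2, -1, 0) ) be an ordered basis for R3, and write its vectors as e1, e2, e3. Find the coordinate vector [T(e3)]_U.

(0, 3, -2)

Column 3 of [T]_U is the U-coordinate vector of T(e3).
In standard coordinates T(e3) = A e3 = (-17, -16, 6).
Converting to U: (-17, -16, 6) = 0·e1 + 3e2 - 2e3, so the coordinate vector is (0, 3, -2).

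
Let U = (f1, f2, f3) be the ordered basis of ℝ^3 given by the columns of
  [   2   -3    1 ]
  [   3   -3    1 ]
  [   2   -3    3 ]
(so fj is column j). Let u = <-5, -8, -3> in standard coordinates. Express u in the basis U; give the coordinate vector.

Write u = c_1 f1 + ... + c_3 f3 and solve for the c_i.
Row-reducing the augmented matrix [M | u] gives c = (-3, 0, 1).
Check: -3f1 + 0·f2 + f3 = <-5, -8, -3>.

<-3, 0, 1>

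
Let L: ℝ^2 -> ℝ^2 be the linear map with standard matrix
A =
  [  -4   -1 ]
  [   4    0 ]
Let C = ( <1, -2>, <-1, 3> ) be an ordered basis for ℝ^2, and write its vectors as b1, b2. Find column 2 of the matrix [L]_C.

<-1, -2>

Compute L(b2) = A b2 = <1, -4> in standard coordinates.
Then write this in C-coordinates: solve for y in y_1 b1 + y_2 b2 = <1, -4>.
This gives y = <-1, -2>, which is column 2 of [L]_C.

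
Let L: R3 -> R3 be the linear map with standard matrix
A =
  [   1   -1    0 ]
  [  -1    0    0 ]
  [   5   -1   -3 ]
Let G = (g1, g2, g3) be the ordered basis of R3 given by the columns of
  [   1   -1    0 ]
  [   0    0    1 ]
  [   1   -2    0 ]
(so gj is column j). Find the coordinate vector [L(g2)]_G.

[-3, -2, 1]

Column 2 of [L]_G is the G-coordinate vector of L(g2).
In standard coordinates L(g2) = A g2 = [-1, 1, 1].
Converting to G: [-1, 1, 1] = -3g1 - 2g2 + g3, so the coordinate vector is [-3, -2, 1].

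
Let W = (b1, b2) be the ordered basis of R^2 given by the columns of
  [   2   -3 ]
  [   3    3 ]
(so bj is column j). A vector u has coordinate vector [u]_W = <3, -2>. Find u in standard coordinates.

<12, 3>

The coordinates say u = 3b1 - 2b2; adding the scaled basis vectors gives <12, 3>.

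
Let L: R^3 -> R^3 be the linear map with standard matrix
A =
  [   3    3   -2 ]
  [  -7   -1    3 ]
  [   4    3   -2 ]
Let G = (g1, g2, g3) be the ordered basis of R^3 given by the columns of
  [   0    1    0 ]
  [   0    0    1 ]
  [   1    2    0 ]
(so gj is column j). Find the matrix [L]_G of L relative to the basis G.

[[2, 2, -3], [-2, -1, 3], [3, -1, -1]]

With P the matrix whose columns are g1, ..., g3, [L]_G = P^(-1) A P.
Column by column: L(g1) = A g1 = (-2, 3, -2); its G-coordinates (2, -2, 3) give column 1.
Continuing for each basis vector yields [L]_G = [[2, 2, -3], [-2, -1, 3], [3, -1, -1]].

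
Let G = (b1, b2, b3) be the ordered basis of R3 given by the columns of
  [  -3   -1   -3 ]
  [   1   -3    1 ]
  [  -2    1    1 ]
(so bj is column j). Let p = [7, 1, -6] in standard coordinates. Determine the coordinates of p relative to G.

Write p = c_1 b1 + ... + c_3 b3 and solve for the c_i.
Gaussian elimination on [M | p] yields c = (1, -1, -3).
Check: b1 - b2 - 3b3 = [7, 1, -6].

[1, -1, -3]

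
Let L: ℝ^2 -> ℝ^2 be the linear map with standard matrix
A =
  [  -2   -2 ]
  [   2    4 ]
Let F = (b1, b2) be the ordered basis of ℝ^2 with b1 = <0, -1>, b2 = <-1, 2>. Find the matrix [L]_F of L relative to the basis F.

With P the matrix whose columns are b1, b2, [L]_F = P^(-1) A P.
Column by column: L(b1) = A b1 = <2, -4>; its F-coordinates <0, -2> give column 1.
Continuing for each basis vector yields [L]_F = [[0, -2], [-2, 2]].

[[0, -2], [-2, 2]]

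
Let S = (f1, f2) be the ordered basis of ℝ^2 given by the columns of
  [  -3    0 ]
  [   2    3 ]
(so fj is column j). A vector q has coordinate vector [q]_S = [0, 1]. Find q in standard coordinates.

q = M [q]_S, where M has columns f1, f2.
Carrying out the matrix-vector product, q = [0, 3].

[0, 3]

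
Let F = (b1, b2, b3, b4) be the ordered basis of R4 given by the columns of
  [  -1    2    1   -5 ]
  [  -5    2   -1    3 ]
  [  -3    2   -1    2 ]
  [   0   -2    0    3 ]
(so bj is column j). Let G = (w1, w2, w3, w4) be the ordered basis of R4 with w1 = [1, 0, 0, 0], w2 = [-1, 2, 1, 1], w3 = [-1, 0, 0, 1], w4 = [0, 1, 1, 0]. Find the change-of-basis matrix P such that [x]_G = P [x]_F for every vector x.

Take x = bj: its F-coordinates are the j-th standard unit vector, so P e_j — column j of P — equals [bj]_G.
b1 = -w1 - 2w2 + 2w3 - w4, giving column 1 = [-1, -2, 2, -1]; repeating for each j gives P = [[-1, 0, 1, -2], [-2, 0, 0, 1], [2, -2, 0, 2], [-1, 2, -1, 1]].

[[-1, 0, 1, -2], [-2, 0, 0, 1], [2, -2, 0, 2], [-1, 2, -1, 1]]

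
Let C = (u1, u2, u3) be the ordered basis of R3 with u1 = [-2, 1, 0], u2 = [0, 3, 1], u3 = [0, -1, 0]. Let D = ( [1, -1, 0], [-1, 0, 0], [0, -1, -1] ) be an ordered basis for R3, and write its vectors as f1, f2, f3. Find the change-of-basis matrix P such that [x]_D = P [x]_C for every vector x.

Column j of P is [uj]_D, since P maps C-coordinates to D-coordinates.
Expressing u1 in D: u1 = -f1 + f2 + 0·f3, so column 1 of P is [-1, 1, 0].
Doing the same for each uj gives P = [[-1, -2, 1], [1, -2, 1], [0, -1, 0]].

[[-1, -2, 1], [1, -2, 1], [0, -1, 0]]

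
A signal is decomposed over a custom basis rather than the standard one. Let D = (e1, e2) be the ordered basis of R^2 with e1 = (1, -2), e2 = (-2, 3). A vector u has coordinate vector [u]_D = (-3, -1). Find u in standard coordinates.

(-1, 3)

The coordinates say u = -3e1 - e2; adding the scaled basis vectors gives (-1, 3).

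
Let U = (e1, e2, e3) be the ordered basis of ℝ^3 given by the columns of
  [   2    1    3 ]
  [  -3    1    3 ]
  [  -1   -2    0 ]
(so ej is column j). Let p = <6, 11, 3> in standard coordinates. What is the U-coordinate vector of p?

<-1, -1, 3>

[p]_U is the unique c with M c = p, where M has columns e1, ..., e3.
Solving this 3x3 system gives c = (-1, -1, 3).
Check: -e1 - e2 + 3e3 = <6, 11, 3>.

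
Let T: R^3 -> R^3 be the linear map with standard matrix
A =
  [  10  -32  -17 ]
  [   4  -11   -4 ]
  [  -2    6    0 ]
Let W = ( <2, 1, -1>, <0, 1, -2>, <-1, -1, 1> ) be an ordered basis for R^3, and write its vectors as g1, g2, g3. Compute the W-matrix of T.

[[1, 2, 3], [-3, -3, 1], [-3, 2, 1]]

With P the matrix whose columns are g1, ..., g3, [T]_W = P^(-1) A P.
Column by column: T(g1) = A g1 = <5, 1, 2>; its W-coordinates <1, -3, -3> give column 1.
Continuing for each basis vector yields [T]_W = [[1, 2, 3], [-3, -3, 1], [-3, 2, 1]].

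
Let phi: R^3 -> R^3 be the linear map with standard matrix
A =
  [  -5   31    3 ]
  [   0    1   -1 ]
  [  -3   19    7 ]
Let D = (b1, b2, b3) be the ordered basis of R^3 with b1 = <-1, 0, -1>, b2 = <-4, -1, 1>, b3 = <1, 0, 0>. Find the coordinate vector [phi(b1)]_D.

Column 1 of [phi]_D is the D-coordinate vector of phi(b1).
In standard coordinates phi(b1) = A b1 = <2, 1, -4>.
Converting to D: <2, 1, -4> = 3b1 - b2 + b3, so the coordinate vector is <3, -1, 1>.

<3, -1, 1>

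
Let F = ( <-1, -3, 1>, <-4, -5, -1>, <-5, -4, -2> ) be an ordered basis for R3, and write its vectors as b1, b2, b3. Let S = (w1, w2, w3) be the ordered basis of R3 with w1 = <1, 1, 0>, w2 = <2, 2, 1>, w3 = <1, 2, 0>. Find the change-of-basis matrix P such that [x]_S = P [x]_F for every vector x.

[[-1, -1, -2], [1, -1, -2], [-2, -1, 1]]

Column j of P is [bj]_S, since P maps F-coordinates to S-coordinates.
Expressing b1 in S: b1 = -w1 + w2 - 2w3, so column 1 of P is <-1, 1, -2>.
Doing the same for each bj gives P = [[-1, -1, -2], [1, -1, -2], [-2, -1, 1]].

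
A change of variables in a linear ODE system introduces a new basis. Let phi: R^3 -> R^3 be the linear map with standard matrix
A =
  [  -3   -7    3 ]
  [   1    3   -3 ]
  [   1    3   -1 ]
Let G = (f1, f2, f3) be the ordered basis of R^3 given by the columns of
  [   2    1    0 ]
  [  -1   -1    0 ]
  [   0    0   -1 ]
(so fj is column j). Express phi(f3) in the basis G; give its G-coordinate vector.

<0, -3, -1>

Column 3 of [phi]_G is the G-coordinate vector of phi(f3).
In standard coordinates phi(f3) = A f3 = <-3, 3, 1>.
Converting to G: <-3, 3, 1> = 0·f1 - 3f2 - f3, so the coordinate vector is <0, -3, -1>.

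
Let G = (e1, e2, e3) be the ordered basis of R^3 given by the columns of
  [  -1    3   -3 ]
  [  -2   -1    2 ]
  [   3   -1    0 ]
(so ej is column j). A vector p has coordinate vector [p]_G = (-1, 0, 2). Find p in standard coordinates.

p = M [p]_G, where M has columns e1, ..., e3.
Carrying out the matrix-vector product, p = (-5, 6, -3).

(-5, 6, -3)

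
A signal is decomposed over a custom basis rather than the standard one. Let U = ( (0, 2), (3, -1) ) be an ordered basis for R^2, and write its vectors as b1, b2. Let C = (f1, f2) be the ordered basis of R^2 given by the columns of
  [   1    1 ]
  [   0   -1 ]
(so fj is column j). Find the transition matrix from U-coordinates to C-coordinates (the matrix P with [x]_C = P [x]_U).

Take x = bj: its U-coordinates are the j-th standard unit vector, so P e_j — column j of P — equals [bj]_C.
b1 = 2f1 - 2f2, giving column 1 = (2, -2); repeating for each j gives P = [[2, 2], [-2, 1]].

[[2, 2], [-2, 1]]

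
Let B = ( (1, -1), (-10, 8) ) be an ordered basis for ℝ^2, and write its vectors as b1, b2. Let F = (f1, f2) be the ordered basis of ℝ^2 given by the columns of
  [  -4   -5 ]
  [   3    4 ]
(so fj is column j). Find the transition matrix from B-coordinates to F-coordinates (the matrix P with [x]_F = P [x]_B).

Let M have columns bj and N have columns fj. Then for every x, N [x]_F = x = M [x]_B, so P = N^(-1) M.
Since det N = -1, N^(-1) has integer entries; multiplying gives P = [[1, 0], [-1, 2]].

[[1, 0], [-1, 2]]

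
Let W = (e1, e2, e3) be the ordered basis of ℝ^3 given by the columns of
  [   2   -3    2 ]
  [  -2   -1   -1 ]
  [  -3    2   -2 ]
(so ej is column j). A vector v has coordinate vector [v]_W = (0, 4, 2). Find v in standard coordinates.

(-8, -6, 4)

By definition v = 0·e1 + 4e2 + 2e3.
Summing componentwise gives (-8, -6, 4).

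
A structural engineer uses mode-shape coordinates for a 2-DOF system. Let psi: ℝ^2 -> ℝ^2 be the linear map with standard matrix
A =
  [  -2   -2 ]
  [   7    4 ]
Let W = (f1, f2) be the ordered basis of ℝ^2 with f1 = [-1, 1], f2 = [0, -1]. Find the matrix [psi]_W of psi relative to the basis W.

With P the matrix whose columns are f1, f2, [psi]_W = P^(-1) A P.
Column by column: psi(f1) = A f1 = [0, -3]; its W-coordinates [0, 3] give column 1.
Continuing for each basis vector yields [psi]_W = [[0, -2], [3, 2]].

[[0, -2], [3, 2]]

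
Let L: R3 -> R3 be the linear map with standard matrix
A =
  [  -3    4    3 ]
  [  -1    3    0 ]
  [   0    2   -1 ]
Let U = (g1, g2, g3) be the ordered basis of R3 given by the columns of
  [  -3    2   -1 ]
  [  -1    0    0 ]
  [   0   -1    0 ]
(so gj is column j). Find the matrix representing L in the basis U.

With P the matrix whose columns are g1, ..., g3, [L]_U = P^(-1) A P.
Column by column: L(g1) = A g1 = <5, 0, -2>; its U-coordinates <0, 2, -1> give column 1.
Continuing for each basis vector yields [L]_U = [[0, 2, -1], [2, -1, 0], [-1, 1, 0]].

[[0, 2, -1], [2, -1, 0], [-1, 1, 0]]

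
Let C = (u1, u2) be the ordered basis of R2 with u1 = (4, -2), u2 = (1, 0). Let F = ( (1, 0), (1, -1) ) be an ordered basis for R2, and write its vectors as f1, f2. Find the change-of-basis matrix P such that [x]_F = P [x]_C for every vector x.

[[2, 1], [2, 0]]

Column j of P is [uj]_F, since P maps C-coordinates to F-coordinates.
Expressing u1 in F: u1 = 2f1 + 2f2, so column 1 of P is (2, 2).
Doing the same for each uj gives P = [[2, 1], [2, 0]].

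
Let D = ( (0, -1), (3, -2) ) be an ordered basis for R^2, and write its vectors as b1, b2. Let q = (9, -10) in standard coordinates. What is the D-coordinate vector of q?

We seek scalars with c_1 b1 + c_2 b2 = q; equivalently solve M c = q where the columns of M are b1, b2.
System: 0c_1 + 3c_2 = 9, -c_1 - 2c_2 = -10; solving gives c_1 = 4, c_2 = 3.
Check: 4b1 + 3b2 = (9, -10).

(4, 3)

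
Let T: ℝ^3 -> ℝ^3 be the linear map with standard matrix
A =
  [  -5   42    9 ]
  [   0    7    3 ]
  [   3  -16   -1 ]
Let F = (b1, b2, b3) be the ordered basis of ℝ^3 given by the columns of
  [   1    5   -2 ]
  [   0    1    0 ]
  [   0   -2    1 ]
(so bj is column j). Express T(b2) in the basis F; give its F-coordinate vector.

Compute T(b2) = A b2 = (-1, 1, 1) in standard coordinates.
Then write this in F-coordinates: solve for y in y_1 b1 + ... + y_3 b3 = (-1, 1, 1).
This gives y = (0, 1, 3), which is column 2 of [T]_F.

(0, 1, 3)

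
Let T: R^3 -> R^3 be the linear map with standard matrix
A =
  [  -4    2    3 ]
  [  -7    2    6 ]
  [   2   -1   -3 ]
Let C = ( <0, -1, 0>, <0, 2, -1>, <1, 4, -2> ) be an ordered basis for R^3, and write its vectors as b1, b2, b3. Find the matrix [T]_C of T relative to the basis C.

The j-th column of [T]_C is [T(bj)]_C.
T(b1) = A b1 = <-2, -2, 1> = 0·b1 + 3b2 - 2b3, so column 1 is <0, 3, -2>.
Repeating for b2, b3 and assembling the columns gives [[0, 0, 3], [3, -3, 0], [-2, 1, -2]].

[[0, 0, 3], [3, -3, 0], [-2, 1, -2]]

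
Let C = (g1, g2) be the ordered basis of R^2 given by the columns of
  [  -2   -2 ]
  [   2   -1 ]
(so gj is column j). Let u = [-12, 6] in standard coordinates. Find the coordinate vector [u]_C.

[4, 2]

We seek scalars with c_1 g1 + c_2 g2 = u; equivalently solve M c = u where the columns of M are g1, g2.
System: -2c_1 - 2c_2 = -12, 2c_1 - c_2 = 6; solving gives c_1 = 4, c_2 = 2.
Check: 4g1 + 2g2 = [-12, 6].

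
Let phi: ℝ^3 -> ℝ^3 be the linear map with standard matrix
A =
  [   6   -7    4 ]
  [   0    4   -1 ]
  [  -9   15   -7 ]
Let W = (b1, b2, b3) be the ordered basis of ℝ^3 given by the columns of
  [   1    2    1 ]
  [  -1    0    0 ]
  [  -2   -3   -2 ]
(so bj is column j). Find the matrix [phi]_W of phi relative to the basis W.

Let P have columns b1, ..., b3. Then [phi]_W = P^(-1) A P.
Here det P = -1, so P^(-1) is integer; computing A P first and then P^(-1)(A P) gives [[2, -3, -2], [0, 3, 1], [3, -3, -2]].

[[2, -3, -2], [0, 3, 1], [3, -3, -2]]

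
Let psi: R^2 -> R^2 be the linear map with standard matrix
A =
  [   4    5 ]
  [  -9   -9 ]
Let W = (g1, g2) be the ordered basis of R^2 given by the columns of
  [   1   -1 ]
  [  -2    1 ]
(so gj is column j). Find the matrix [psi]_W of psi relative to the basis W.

[[-3, -1], [3, -2]]

Let P have columns g1, g2. Then [psi]_W = P^(-1) A P.
Here det P = -1, so P^(-1) is integer; computing A P first and then P^(-1)(A P) gives [[-3, -1], [3, -2]].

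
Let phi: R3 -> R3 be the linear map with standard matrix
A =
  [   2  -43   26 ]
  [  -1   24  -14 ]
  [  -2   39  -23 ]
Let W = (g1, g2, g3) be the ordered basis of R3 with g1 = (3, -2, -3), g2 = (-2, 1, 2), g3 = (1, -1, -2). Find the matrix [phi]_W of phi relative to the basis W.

The j-th column of [phi]_W is [phi(gj)]_W.
phi(g1) = A g1 = (14, -9, -15) = 3g1 - 2g2 + g3, so column 1 is (3, -2, 1).
Repeating for g2, g3 and assembling the columns gives [[3, 1, -1], [-2, -2, 3], [1, -2, 2]].

[[3, 1, -1], [-2, -2, 3], [1, -2, 2]]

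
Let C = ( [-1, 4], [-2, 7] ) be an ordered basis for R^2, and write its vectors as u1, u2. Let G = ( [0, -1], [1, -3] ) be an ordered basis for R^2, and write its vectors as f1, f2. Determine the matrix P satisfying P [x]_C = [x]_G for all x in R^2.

[[-1, -1], [-1, -2]]

Let M have columns uj and N have columns fj. Then for every x, N [x]_G = x = M [x]_C, so P = N^(-1) M.
Since det N = 1, N^(-1) has integer entries; multiplying gives P = [[-1, -1], [-1, -2]].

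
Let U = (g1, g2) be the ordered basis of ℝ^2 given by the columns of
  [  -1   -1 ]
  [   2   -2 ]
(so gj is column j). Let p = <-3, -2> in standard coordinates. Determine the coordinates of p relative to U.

Write p = c_1 g1 + c_2 g2 and solve for the c_i.
System: -c_1 - c_2 = -3, 2c_1 - 2c_2 = -2; solving gives c_1 = 1, c_2 = 2.
Check: g1 + 2g2 = <-3, -2>.

<1, 2>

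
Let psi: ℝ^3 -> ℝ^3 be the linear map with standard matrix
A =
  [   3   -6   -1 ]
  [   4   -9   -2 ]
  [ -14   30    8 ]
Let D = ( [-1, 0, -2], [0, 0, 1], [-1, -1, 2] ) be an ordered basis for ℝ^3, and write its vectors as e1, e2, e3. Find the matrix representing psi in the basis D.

The j-th column of [psi]_D is [psi(ej)]_D.
psi(e1) = A e1 = [-1, 0, -2] = e1 + 0·e2 + 0·e3, so column 1 is [1, 0, 0].
Repeating for e2, e3 and assembling the columns gives [[1, -1, 0], [0, 2, 2], [0, 2, -1]].

[[1, -1, 0], [0, 2, 2], [0, 2, -1]]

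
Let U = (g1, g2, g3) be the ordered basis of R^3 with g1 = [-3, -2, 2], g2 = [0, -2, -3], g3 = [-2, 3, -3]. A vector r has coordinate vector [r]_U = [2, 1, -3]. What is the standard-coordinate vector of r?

The coordinates say r = 2g1 + g2 - 3g3; adding the scaled basis vectors gives [0, -15, 10].

[0, -15, 10]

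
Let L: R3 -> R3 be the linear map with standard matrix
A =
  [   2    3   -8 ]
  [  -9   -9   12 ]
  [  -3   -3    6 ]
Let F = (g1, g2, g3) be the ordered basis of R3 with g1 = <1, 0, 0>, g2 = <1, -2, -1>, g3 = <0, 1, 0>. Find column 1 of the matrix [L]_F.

<-1, 3, -3>

Column 1 of [L]_F is the F-coordinate vector of L(g1).
In standard coordinates L(g1) = A g1 = <2, -9, -3>.
Converting to F: <2, -9, -3> = -g1 + 3g2 - 3g3, so the coordinate vector is <-1, 3, -3>.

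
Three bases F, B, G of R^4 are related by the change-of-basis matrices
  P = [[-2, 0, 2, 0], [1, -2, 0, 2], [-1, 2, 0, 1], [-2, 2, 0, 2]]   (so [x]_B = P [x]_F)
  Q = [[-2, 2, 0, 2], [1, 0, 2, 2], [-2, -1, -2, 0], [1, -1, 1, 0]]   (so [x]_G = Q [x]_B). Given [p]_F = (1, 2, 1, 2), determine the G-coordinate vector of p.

(14, 22, -11, 4)

First [p]_B = P [p]_F = (0, 1, 5, 6).
Then [p]_G = Q [p]_B = (14, 22, -11, 4).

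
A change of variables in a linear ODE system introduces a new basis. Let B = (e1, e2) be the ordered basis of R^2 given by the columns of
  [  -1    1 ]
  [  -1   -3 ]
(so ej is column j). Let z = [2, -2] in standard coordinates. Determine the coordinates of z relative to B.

We seek scalars with c_1 e1 + c_2 e2 = z; equivalently solve M c = z where the columns of M are e1, e2.
System: -c_1 + c_2 = 2, -c_1 - 3c_2 = -2; solving gives c_1 = -1, c_2 = 1.
Check: -e1 + e2 = [2, -2].

[-1, 1]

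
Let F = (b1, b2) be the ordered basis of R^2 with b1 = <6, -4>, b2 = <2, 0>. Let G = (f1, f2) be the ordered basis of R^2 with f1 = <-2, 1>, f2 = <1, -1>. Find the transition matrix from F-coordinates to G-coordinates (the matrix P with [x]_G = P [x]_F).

[[-2, -2], [2, -2]]

Take x = bj: its F-coordinates are the j-th standard unit vector, so P e_j — column j of P — equals [bj]_G.
b1 = -2f1 + 2f2, giving column 1 = <-2, 2>; repeating for each j gives P = [[-2, -2], [2, -2]].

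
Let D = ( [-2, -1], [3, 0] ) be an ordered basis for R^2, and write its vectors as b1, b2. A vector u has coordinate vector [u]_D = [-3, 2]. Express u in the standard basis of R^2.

The coordinates say u = -3b1 + 2b2; adding the scaled basis vectors gives [12, 3].

[12, 3]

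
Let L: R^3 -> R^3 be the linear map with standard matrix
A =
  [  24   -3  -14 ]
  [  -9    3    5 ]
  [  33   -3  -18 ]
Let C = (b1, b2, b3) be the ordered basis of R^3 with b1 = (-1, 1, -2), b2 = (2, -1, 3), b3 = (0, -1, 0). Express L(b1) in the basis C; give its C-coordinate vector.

Compute L(b1) = A b1 = (1, 2, 0) in standard coordinates.
Then write this in C-coordinates: solve for y in y_1 b1 + ... + y_3 b3 = (1, 2, 0).
This gives y = (3, 2, -1), which is column 1 of [L]_C.

(3, 2, -1)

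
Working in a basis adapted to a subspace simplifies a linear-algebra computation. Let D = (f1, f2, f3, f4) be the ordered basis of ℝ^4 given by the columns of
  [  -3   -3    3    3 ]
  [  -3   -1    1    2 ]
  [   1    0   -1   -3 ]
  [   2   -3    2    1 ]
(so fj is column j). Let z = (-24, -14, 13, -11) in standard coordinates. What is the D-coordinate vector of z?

(1, 3, 0, -4)

Write z = c_1 f1 + ... + c_4 f4 and solve for the c_i.
Row-reducing the augmented matrix [M | z] gives c = (1, 3, 0, -4).
Check: f1 + 3f2 + 0·f3 - 4f4 = (-24, -14, 13, -11).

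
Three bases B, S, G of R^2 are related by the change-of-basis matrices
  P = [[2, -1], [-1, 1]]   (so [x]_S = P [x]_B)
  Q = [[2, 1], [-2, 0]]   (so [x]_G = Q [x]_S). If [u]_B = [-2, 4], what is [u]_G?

First [u]_S = P [u]_B = [-8, 6].
Then [u]_G = Q [u]_S = [-10, 16].

[-10, 16]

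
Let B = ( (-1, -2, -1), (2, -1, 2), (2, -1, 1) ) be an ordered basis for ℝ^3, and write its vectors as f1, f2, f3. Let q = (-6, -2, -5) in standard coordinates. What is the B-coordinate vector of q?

We seek scalars with c_1 f1 + ... + c_3 f3 = q; equivalently solve M c = q where the columns of M are f1, ..., f3.
Row-reducing the augmented matrix [M | q] gives c = (2, -1, -1).
Check: 2f1 - f2 - f3 = (-6, -2, -5).

(2, -1, -1)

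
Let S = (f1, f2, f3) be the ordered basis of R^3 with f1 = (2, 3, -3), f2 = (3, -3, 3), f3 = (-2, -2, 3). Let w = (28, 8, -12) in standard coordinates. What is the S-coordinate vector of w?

(4, 4, -4)

We seek scalars with c_1 f1 + ... + c_3 f3 = w; equivalently solve M c = w where the columns of M are f1, ..., f3.
Solving this 3x3 system gives c = (4, 4, -4).
Check: 4f1 + 4f2 - 4f3 = (28, 8, -12).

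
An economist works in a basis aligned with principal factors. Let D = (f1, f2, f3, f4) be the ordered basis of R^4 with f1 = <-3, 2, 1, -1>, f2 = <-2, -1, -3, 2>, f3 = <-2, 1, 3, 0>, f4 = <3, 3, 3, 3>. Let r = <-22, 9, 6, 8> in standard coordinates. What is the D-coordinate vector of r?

<3, 4, 4, 1>

We seek scalars with c_1 f1 + ... + c_4 f4 = r; equivalently solve M c = r where the columns of M are f1, ..., f4.
Row-reducing the augmented matrix [M | r] gives c = (3, 4, 4, 1).
Check: 3f1 + 4f2 + 4f3 + f4 = <-22, 9, 6, 8>.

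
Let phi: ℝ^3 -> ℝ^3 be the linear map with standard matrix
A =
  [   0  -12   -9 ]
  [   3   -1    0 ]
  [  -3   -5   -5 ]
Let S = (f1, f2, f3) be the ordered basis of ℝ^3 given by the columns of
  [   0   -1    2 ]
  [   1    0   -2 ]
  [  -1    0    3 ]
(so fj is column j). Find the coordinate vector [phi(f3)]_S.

Column 3 of [phi]_S is the S-coordinate vector of phi(f3).
In standard coordinates phi(f3) = A f3 = (-3, 8, -11).
Converting to S: (-3, 8, -11) = 2f1 - 3f2 - 3f3, so the coordinate vector is (2, -3, -3).

(2, -3, -3)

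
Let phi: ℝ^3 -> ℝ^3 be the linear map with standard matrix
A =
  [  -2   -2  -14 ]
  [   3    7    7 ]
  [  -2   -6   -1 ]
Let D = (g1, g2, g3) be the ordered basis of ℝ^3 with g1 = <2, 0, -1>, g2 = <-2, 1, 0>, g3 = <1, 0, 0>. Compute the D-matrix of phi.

The j-th column of [phi]_D is [phi(gj)]_D.
phi(g1) = A g1 = <10, -1, -3> = 3g1 - g2 + 2g3, so column 1 is <3, -1, 2>.
Repeating for g2, g3 and assembling the columns gives [[3, 2, 2], [-1, 1, 3], [2, 0, 0]].

[[3, 2, 2], [-1, 1, 3], [2, 0, 0]]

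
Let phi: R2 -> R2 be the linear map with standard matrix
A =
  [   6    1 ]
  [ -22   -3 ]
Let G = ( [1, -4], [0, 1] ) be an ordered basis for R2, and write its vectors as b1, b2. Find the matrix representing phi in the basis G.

[[2, 1], [-2, 1]]

With P the matrix whose columns are b1, b2, [phi]_G = P^(-1) A P.
Column by column: phi(b1) = A b1 = [2, -10]; its G-coordinates [2, -2] give column 1.
Continuing for each basis vector yields [phi]_G = [[2, 1], [-2, 1]].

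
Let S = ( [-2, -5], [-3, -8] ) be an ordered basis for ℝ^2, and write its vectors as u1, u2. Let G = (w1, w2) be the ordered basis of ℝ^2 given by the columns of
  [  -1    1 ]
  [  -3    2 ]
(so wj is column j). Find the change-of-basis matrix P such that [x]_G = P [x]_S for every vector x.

[[1, 2], [-1, -1]]

Column j of P is [uj]_G, since P maps S-coordinates to G-coordinates.
Expressing u1 in G: u1 = w1 - w2, so column 1 of P is [1, -1].
Doing the same for each uj gives P = [[1, 2], [-1, -1]].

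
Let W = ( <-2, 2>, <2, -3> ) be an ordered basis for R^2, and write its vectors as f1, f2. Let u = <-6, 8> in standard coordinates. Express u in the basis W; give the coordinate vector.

[u]_W is the unique c with M c = u, where M has columns f1, f2.
System: -2c_1 + 2c_2 = -6, 2c_1 - 3c_2 = 8; solving gives c_1 = 1, c_2 = -2.
Check: f1 - 2f2 = <-6, 8>.

<1, -2>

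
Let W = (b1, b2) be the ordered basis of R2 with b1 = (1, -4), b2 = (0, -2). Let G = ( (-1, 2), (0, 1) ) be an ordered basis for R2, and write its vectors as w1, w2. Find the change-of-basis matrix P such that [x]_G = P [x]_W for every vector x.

Take x = bj: its W-coordinates are the j-th standard unit vector, so P e_j — column j of P — equals [bj]_G.
b1 = -w1 - 2w2, giving column 1 = (-1, -2); repeating for each j gives P = [[-1, 0], [-2, -2]].

[[-1, 0], [-2, -2]]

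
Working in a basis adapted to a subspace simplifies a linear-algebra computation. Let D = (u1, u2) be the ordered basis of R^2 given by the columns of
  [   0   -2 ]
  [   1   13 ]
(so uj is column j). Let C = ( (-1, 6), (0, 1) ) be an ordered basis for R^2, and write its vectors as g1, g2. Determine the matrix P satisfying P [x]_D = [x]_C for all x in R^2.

[[0, 2], [1, 1]]

Column j of P is [uj]_C, since P maps D-coordinates to C-coordinates.
Expressing u1 in C: u1 = 0·g1 + g2, so column 1 of P is (0, 1).
Doing the same for each uj gives P = [[0, 2], [1, 1]].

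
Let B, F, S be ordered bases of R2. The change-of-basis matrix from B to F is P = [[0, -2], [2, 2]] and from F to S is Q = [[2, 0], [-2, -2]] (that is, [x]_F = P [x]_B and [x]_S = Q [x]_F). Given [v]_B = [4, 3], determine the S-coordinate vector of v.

[-12, -16]

First [v]_F = P [v]_B = [-6, 14].
Then [v]_S = Q [v]_F = [-12, -16].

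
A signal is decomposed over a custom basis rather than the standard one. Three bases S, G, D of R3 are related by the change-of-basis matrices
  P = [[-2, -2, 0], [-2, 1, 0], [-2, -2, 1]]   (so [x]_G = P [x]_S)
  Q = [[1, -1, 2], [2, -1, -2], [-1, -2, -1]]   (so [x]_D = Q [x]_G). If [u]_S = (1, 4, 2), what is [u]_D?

(-28, -6, 14)

Apply P to get G-coordinates (-10, 2, -8), then Q to get D-coordinates.
The result is [u]_D = (-28, -6, 14).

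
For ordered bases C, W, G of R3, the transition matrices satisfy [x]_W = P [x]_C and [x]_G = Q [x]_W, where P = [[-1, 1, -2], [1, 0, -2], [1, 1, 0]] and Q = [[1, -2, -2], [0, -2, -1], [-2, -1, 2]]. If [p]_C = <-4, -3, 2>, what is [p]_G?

<27, 23, 0>

Apply P to get W-coordinates <-3, -8, -7>, then Q to get G-coordinates.
The result is [p]_G = <27, 23, 0>.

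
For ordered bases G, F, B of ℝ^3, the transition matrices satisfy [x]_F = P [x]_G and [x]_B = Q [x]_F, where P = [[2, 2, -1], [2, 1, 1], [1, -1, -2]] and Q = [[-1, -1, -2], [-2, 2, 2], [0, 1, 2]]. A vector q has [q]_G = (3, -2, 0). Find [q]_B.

Composing the changes, [q]_B = Q P [q]_G.
Q P = [[-6, -1, 4], [2, -4, 0], [4, -1, -3]]; applying this to (3, -2, 0) gives (-16, 14, 14).

(-16, 14, 14)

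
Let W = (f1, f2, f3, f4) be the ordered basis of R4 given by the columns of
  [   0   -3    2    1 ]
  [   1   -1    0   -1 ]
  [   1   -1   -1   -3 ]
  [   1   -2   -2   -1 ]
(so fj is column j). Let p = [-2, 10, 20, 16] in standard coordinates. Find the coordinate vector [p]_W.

[4, -2, -2, -4]

We seek scalars with c_1 f1 + ... + c_4 f4 = p; equivalently solve M c = p where the columns of M are f1, ..., f4.
Gaussian elimination on [M | p] yields c = (4, -2, -2, -4).
Check: 4f1 - 2f2 - 2f3 - 4f4 = [-2, 10, 20, 16].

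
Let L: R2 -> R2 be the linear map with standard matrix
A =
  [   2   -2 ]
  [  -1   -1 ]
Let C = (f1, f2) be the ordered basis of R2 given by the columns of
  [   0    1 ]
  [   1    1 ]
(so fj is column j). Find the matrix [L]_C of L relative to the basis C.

[[1, -2], [-2, 0]]

Let P have columns f1, f2. Then [L]_C = P^(-1) A P.
Here det P = -1, so P^(-1) is integer; computing A P first and then P^(-1)(A P) gives [[1, -2], [-2, 0]].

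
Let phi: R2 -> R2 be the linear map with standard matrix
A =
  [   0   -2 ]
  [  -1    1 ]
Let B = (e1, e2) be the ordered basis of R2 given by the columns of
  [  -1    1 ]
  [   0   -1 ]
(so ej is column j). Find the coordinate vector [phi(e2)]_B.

Compute phi(e2) = A e2 = (2, -2) in standard coordinates.
Then write this in B-coordinates: solve for y in y_1 e1 + y_2 e2 = (2, -2).
This gives y = (0, 2), which is column 2 of [phi]_B.

(0, 2)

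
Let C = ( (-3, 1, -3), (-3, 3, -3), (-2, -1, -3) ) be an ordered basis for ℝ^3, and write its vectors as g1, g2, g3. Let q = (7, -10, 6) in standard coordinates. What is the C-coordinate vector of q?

[q]_C is the unique c with M c = q, where M has columns g1, ..., g3.
Solving this 3x3 system gives c = (0, -3, 1).
Check: 0·g1 - 3g2 + g3 = (7, -10, 6).

(0, -3, 1)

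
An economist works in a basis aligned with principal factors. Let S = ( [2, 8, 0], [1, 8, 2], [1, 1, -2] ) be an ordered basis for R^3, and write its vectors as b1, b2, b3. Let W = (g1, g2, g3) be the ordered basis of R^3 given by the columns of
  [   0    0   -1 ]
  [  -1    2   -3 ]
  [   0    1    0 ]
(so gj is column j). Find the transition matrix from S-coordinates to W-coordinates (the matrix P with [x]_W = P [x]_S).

[[-2, -1, -2], [0, 2, -2], [-2, -1, -1]]

Take x = bj: its S-coordinates are the j-th standard unit vector, so P e_j — column j of P — equals [bj]_W.
b1 = -2g1 + 0·g2 - 2g3, giving column 1 = [-2, 0, -2]; repeating for each j gives P = [[-2, -1, -2], [0, 2, -2], [-2, -1, -1]].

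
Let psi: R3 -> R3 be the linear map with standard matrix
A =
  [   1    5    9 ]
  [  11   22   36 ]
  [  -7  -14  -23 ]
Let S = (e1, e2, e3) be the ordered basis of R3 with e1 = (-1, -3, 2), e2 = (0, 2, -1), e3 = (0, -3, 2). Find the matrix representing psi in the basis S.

[[-2, -1, -3], [-1, 1, 0], [3, -1, 1]]

Let P have columns e1, ..., e3. Then [psi]_S = P^(-1) A P.
Here det P = -1, so P^(-1) is integer; computing A P first and then P^(-1)(A P) gives [[-2, -1, -3], [-1, 1, 0], [3, -1, 1]].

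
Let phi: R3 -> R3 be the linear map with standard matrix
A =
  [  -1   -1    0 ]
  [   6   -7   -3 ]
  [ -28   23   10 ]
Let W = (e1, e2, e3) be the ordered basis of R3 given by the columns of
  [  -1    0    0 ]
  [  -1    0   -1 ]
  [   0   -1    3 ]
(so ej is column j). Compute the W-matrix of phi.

The j-th column of [phi]_W is [phi(ej)]_W.
phi(e1) = A e1 = (2, 1, 5) = -2e1 - 2e2 + e3, so column 1 is (-2, -2, 1).
Repeating for e2, e3 and assembling the columns gives [[-2, 0, -1], [-2, 1, 2], [1, -3, 3]].

[[-2, 0, -1], [-2, 1, 2], [1, -3, 3]]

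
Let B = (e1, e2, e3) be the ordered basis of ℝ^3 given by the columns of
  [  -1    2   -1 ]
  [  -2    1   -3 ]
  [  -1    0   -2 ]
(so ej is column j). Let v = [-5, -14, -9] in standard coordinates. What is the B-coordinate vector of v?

[1, 0, 4]

[v]_B is the unique c with M c = v, where M has columns e1, ..., e3.
Gaussian elimination on [M | v] yields c = (1, 0, 4).
Check: e1 + 0·e2 + 4e3 = [-5, -14, -9].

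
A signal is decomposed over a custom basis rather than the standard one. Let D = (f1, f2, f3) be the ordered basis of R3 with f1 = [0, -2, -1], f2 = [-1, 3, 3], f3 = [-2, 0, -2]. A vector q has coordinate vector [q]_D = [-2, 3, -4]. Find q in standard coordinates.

[5, 13, 19]

By definition q = -2f1 + 3f2 - 4f3.
Summing componentwise gives [5, 13, 19].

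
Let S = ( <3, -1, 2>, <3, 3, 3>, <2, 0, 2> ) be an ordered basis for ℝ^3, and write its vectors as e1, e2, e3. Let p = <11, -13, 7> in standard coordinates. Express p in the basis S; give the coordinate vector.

Write p = c_1 e1 + ... + c_3 e3 and solve for the c_i.
Gaussian elimination on [M | p] yields c = (4, -3, 4).
Check: 4e1 - 3e2 + 4e3 = <11, -13, 7>.

<4, -3, 4>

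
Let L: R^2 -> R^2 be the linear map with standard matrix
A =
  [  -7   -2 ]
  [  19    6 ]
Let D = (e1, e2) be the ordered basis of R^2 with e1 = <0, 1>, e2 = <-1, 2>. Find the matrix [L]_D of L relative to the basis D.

Let P have columns e1, e2. Then [L]_D = P^(-1) A P.
Here det P = 1, so P^(-1) is integer; computing A P first and then P^(-1)(A P) gives [[2, -1], [2, -3]].

[[2, -1], [2, -3]]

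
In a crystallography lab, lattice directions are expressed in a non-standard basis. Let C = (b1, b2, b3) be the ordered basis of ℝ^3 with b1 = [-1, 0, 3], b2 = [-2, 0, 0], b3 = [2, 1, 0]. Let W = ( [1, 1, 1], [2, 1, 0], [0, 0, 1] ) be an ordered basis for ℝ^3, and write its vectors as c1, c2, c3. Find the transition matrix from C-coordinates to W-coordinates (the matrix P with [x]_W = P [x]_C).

[[1, 2, 0], [-1, -2, 1], [2, -2, 0]]

Column j of P is [bj]_W, since P maps C-coordinates to W-coordinates.
Expressing b1 in W: b1 = c1 - c2 + 2c3, so column 1 of P is [1, -1, 2].
Doing the same for each bj gives P = [[1, 2, 0], [-1, -2, 1], [2, -2, 0]].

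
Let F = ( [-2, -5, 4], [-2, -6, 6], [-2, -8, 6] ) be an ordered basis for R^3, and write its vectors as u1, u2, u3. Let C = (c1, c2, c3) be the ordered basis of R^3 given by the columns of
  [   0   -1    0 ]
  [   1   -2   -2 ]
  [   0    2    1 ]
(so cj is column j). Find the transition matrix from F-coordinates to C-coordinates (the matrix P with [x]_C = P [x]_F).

[[-1, 2, 0], [2, 2, 2], [0, 2, 2]]

Column j of P is [uj]_C, since P maps F-coordinates to C-coordinates.
Expressing u1 in C: u1 = -c1 + 2c2 + 0·c3, so column 1 of P is [-1, 2, 0].
Doing the same for each uj gives P = [[-1, 2, 0], [2, 2, 2], [0, 2, 2]].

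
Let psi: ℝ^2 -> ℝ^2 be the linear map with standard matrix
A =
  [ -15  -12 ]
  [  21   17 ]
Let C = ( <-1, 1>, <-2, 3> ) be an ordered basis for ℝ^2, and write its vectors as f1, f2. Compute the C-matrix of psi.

[[-1, 0], [-1, 3]]

With P the matrix whose columns are f1, f2, [psi]_C = P^(-1) A P.
Column by column: psi(f1) = A f1 = <3, -4>; its C-coordinates <-1, -1> give column 1.
Continuing for each basis vector yields [psi]_C = [[-1, 0], [-1, 3]].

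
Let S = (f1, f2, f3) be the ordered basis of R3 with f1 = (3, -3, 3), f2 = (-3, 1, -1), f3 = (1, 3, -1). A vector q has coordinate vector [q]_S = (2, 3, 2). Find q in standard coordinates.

The coordinates say q = 2f1 + 3f2 + 2f3; adding the scaled basis vectors gives (-1, 3, 1).

(-1, 3, 1)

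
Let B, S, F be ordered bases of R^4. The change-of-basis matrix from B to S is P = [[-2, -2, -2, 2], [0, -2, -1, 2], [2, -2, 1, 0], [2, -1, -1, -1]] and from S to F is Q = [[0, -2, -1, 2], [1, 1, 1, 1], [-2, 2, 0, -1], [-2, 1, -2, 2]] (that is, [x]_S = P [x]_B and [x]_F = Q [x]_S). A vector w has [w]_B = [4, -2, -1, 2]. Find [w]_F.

First [w]_S = P [w]_B = [2, 9, 11, 9].
Then [w]_F = Q [w]_S = [-11, 31, 5, 1].

[-11, 31, 5, 1]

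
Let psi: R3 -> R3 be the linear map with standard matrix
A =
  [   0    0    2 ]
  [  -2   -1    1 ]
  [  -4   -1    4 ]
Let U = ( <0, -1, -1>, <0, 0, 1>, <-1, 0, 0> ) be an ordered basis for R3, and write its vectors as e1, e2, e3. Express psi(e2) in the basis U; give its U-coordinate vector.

<-1, 3, -2>

Column 2 of [psi]_U is the U-coordinate vector of psi(e2).
In standard coordinates psi(e2) = A e2 = <2, 1, 4>.
Converting to U: <2, 1, 4> = -e1 + 3e2 - 2e3, so the coordinate vector is <-1, 3, -2>.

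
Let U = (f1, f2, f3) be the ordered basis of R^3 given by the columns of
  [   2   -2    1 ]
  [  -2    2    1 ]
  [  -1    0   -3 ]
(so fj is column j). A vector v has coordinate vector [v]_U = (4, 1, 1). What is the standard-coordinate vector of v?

(7, -5, -7)

The coordinates say v = 4f1 + f2 + f3; adding the scaled basis vectors gives (7, -5, -7).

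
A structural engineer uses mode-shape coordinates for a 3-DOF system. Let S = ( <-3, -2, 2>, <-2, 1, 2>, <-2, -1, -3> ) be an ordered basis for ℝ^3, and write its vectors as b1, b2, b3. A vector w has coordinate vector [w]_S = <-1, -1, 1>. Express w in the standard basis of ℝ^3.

<3, 0, -7>

w = M [w]_S, where M has columns b1, ..., b3.
Carrying out the matrix-vector product, w = <3, 0, -7>.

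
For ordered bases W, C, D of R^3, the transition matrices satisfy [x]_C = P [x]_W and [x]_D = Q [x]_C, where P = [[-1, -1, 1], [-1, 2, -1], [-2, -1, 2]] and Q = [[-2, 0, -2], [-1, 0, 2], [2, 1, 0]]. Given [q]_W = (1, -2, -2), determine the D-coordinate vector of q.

(10, -7, -5)

First [q]_C = P [q]_W = (-1, -3, -4).
Then [q]_D = Q [q]_C = (10, -7, -5).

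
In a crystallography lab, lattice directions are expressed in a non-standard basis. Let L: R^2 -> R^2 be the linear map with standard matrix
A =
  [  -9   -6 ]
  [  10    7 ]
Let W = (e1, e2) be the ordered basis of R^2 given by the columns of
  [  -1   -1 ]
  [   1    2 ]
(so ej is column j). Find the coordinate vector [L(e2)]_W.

Column 2 of [L]_W is the W-coordinate vector of L(e2).
In standard coordinates L(e2) = A e2 = <-3, 4>.
Converting to W: <-3, 4> = 2e1 + e2, so the coordinate vector is <2, 1>.

<2, 1>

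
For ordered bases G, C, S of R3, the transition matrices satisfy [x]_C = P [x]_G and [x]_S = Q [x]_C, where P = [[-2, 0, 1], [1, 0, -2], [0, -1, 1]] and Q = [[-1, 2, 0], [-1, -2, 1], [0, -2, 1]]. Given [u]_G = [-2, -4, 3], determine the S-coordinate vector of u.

[-23, 16, 23]

Apply P to get C-coordinates [7, -8, 7], then Q to get S-coordinates.
The result is [u]_S = [-23, 16, 23].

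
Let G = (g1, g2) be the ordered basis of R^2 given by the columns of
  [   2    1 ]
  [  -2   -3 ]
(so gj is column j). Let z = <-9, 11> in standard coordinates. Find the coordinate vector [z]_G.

We seek scalars with c_1 g1 + c_2 g2 = z; equivalently solve M c = z where the columns of M are g1, g2.
System: 2c_1 + c_2 = -9, -2c_1 - 3c_2 = 11; solving gives c_1 = -4, c_2 = -1.
Check: -4g1 - g2 = <-9, 11>.

<-4, -1>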